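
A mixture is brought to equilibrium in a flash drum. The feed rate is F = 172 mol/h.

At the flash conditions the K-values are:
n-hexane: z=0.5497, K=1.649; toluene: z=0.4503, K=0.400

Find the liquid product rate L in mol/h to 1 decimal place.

Newton iteration, ψ⁰ = 0.5:
  ψ = 0.5000: g = -0.11662, g' = -0.4628 → ψ = 0.2480
  ψ = 0.2480: g = -0.01012, g' = -0.3955 → ψ = 0.2224
  ψ = 0.2224: g = -0.00004, g' = -0.3927 → ψ = 0.2223
Converged at ψ = 0.2223.
Then V = ψ·F = 0.2223·172 = 38.2 mol/h and L = F − V = 133.8 mol/h.

L = 133.8 mol/h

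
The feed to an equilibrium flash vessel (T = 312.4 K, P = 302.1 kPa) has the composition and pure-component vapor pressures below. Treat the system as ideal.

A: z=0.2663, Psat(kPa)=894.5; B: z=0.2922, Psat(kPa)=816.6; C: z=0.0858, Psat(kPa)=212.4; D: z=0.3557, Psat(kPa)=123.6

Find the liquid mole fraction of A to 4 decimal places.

Raoult's law: Kᵢ = Pᵢˢᵃᵗ/P = Pᵢˢᵃᵗ/302.1.
  K_A = 894.5/302.1 = 2.960940, K_B = 816.6/302.1 = 2.703078, K_C = 212.4/302.1 = 0.703078, K_D = 123.6/302.1 = 0.409136
Iterate (Newton) starting at β = 0.36:
  β = 0.3600: g = 0.31912, g' = -0.8874 → β = 0.7196
  β = 0.7196: g = 0.04214, g' = -0.7353 → β = 0.7769
  β = 0.7769: g = -0.00050, g' = -0.7550 → β = 0.7763
Converged at β = 0.7763.
Compositions from xᵢ = zᵢ/(1+β(Kᵢ−1)), yᵢ = Kᵢxᵢ:
  A: x = 0.1056, y = 0.3126
  B: x = 0.1258, y = 0.3401
  C: x = 0.1115, y = 0.0784
  D: x = 0.6571, y = 0.2688

x_A = 0.1056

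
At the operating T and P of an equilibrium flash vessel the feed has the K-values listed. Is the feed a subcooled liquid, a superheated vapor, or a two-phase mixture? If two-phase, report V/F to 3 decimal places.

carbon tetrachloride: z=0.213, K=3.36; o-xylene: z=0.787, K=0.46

ΣzᵢKᵢ = 1.078; Σzᵢ/Kᵢ = 1.774.
Both exceed 1, so a two-phase solution exists.
Newton iteration, ψ⁰ = 0.36:
  ψ = 0.360: g = -0.2558, g' = -0.700 → ψ = 0.000
  ψ = 0.000: g = 0.0777, g' = -1.416 → ψ = 0.055
  ψ = 0.055: g = 0.0071, g' = -1.174 → ψ = 0.061
Converged at ψ = 0.061.

two-phase, V/F = 0.061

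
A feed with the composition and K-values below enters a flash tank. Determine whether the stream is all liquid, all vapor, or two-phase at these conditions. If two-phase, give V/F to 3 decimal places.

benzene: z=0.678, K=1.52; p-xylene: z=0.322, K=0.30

two-phase, V/F = 0.349

ΣzᵢKᵢ = 1.127; Σzᵢ/Kᵢ = 1.519.
Both exceed 1, so a two-phase solution exists.
Newton iteration, ψ⁰ = 0.6:
  ψ = 0.600: g = -0.1199, g' = -0.576 → ψ = 0.392
  ψ = 0.392: g = -0.0176, g' = -0.426 → ψ = 0.350
  ψ = 0.350: g = -0.0004, g' = -0.408 → ψ = 0.349
Converged at ψ = 0.349.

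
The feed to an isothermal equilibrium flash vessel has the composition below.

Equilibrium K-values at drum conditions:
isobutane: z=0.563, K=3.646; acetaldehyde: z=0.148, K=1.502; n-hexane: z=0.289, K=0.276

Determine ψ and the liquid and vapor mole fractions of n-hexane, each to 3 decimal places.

Let ψ = V/F and solve Σ zᵢ(Kᵢ−1)/(1+ψ(Kᵢ−1)) = 0.
Feasibility: ΣzᵢKᵢ = 2.355, Σzᵢ/Kᵢ = 1.300 — both > 1, two phases present.
Newton iteration, ψ⁰ = 0.5:
  ψ = 0.500: g = 0.3727, g' = -1.126 → ψ = 0.831
  ψ = 0.831: g = -0.0070, g' = -1.358 → ψ = 0.826
Converged at ψ = 0.826.
Compositions from xᵢ = zᵢ/(1+ψ(Kᵢ−1)), yᵢ = Kᵢxᵢ:
  isobutane: x = 0.177, y = 0.645
  acetaldehyde: x = 0.105, y = 0.157
  n-hexane: x = 0.719, y = 0.198

ψ = 0.826, x_n-hexane = 0.719, y_n-hexane = 0.198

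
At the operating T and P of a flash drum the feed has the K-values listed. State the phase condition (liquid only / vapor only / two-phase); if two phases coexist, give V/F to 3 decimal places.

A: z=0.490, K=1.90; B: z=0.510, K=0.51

ΣzᵢKᵢ = 1.191; Σzᵢ/Kᵢ = 1.258.
Both exceed 1, so a two-phase solution exists.
Let ψ = V/F and solve Σ zᵢ(Kᵢ−1)/(1+ψ(Kᵢ−1)) = 0.
Binary case is linear: z₁(K₁−1)(1+ψ(K₂−1)) + z₂(K₂−1)(1+ψ(K₁−1)) = 0
⇒ ψ = [z₁(K₁−1)+z₂(K₂−1)] / [−(K₁−1)(K₂−1)] = 0.1911/0.4410 = 0.433

two-phase, V/F = 0.433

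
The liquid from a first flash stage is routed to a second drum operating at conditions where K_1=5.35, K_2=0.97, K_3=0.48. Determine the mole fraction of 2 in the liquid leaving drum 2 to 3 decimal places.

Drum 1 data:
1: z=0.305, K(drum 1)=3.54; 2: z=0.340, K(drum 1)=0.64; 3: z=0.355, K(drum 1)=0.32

x_2 (drum 2) = 0.385

Drum 1:
Iterate (Newton) starting at ψ₁ = 0.37:
  ψ₁ = 0.370: g = -0.0644, g' = -0.875 → ψ₁ = 0.296
  ψ₁ = 0.296: g = 0.0026, g' = -0.953 → ψ₁ = 0.299
Converged at ψ₁ = 0.299.
Drum-1 compositions:
  1: x = 0.173, y = 0.614
  2: x = 0.381, y = 0.244
  3: x = 0.446, y = 0.143
Drum-2 feed = drum-1 liquid: z₂ = (0.1733, 0.3810, 0.4457).
Drum 2:
Material balance + equilibrium reduce to Σ zᵢ(Kᵢ−1)/(1+ψ₂(Kᵢ−1)) = 0.
Check two-phase: ΣzᵢKᵢ = 1.511 > 1 and Σzᵢ/Kᵢ = 1.354 > 1, so g(0) = 0.511 > 0 and g(1) = -0.354 < 0.
Iterate (Newton) starting at ψ₂ = 0.4:
  ψ₂ = 0.400: g = -0.0290, g' = -0.629 → ψ₂ = 0.354
  ψ₂ = 0.354: g = 0.0013, g' = -0.690 → ψ₂ = 0.356
Converged at ψ₂ = 0.356.
  1: x = 0.068, y = 0.364
  2: x = 0.385, y = 0.374
  3: x = 0.547, y = 0.262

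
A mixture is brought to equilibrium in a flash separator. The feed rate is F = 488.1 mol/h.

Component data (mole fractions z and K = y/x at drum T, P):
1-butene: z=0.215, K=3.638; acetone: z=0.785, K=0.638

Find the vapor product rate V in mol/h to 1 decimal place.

Binary case is linear: z₁(K₁−1)(1+β(K₂−1)) + z₂(K₂−1)(1+β(K₁−1)) = 0
⇒ β = [z₁(K₁−1)+z₂(K₂−1)] / [−(K₁−1)(K₂−1)] = 0.2830/0.9550 = 0.296
Then V = β·F = 0.2963·488.1 = 144.6 mol/h and L = F − V = 343.5 mol/h.

V = 144.6 mol/h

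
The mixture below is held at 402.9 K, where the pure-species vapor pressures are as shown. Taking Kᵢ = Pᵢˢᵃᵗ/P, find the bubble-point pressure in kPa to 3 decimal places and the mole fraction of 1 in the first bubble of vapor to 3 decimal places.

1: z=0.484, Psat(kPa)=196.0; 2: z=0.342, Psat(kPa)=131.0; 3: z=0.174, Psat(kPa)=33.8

At the bubble point ψ → 0, so ΣzᵢKᵢ = 1 with Kᵢ = Pᵢˢᵃᵗ/P ⇒ P = ΣzᵢPᵢˢᵃᵗ.
P = 0.484·196.0 + 0.342·131.0 + 0.174·33.8 = 145.547 kPa
yᵢ = zᵢPᵢˢᵃᵗ/P ⇒ y_1 = 0.484·196.0/145.547 = 0.652

Pbub = 145.547 kPa, y_1 = 0.652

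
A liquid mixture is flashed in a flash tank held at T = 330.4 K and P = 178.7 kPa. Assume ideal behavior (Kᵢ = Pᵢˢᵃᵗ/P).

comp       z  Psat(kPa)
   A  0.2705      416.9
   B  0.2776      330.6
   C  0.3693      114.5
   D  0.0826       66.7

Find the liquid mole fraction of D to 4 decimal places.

Raoult's law: Kᵢ = Pᵢˢᵃᵗ/P = Pᵢˢᵃᵗ/178.7.
  K_A = 416.9/178.7 = 2.332960, K_B = 330.6/178.7 = 1.850028, K_C = 114.5/178.7 = 0.640739, K_D = 66.7/178.7 = 0.373251
Material balance + equilibrium reduce to Σ zᵢ(Kᵢ−1)/(1+V/F(Kᵢ−1)) = 0.
g(0) = ΣzᵢKᵢ − 1 = 0.4121 and g(1) = 1 − Σzᵢ/Kᵢ = -0.0637, so a root lies in (0, 1).
Iterate (Newton) starting at V/F = 0.44:
  V/F = 0.4400: g = 0.16994, g' = -0.4263 → V/F = 0.8386
  V/F = 0.8386: g = 0.00899, g' = -0.4173 → V/F = 0.8602
  V/F = 0.8602: g = -0.00007, g' = -0.4238 → V/F = 0.8600
Converged at V/F = 0.8600.
Compositions from xᵢ = zᵢ/(1+V/F(Kᵢ−1)), yᵢ = Kᵢxᵢ:
  A: x = 0.1260, y = 0.2940
  B: x = 0.1604, y = 0.2967
  C: x = 0.5344, y = 0.3424
  D: x = 0.1792, y = 0.0669

x_D = 0.1792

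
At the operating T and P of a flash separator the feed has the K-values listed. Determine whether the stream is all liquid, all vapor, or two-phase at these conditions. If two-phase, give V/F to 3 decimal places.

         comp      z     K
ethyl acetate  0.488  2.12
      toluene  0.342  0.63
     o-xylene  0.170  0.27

two-phase, V/F = 0.499

ΣzᵢKᵢ = 1.296; Σzᵢ/Kᵢ = 1.403.
Both exceed 1, so a two-phase solution exists.
Material balance + equilibrium reduce to Σ zᵢ(Kᵢ−1)/(1+ψ(Kᵢ−1)) = 0.
Iterate (Newton) starting at ψ = 0.5:
  ψ = 0.500: g = -0.0003, g' = -0.547 → ψ = 0.499
Converged at ψ = 0.499.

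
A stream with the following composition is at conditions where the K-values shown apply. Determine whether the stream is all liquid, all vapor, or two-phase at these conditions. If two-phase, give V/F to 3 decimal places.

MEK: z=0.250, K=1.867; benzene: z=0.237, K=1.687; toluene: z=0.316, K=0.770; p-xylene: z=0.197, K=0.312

two-phase, V/F = 0.458

ΣzᵢKᵢ = 1.171; Σzᵢ/Kᵢ = 1.316.
Both exceed 1, so a two-phase solution exists.
Newton–Raphson from ψ = 0.65:
  ψ = 0.650: g = -0.0795, g' = -0.459 → ψ = 0.477
  ψ = 0.477: g = -0.0073, g' = -0.385 → ψ = 0.458
Converged at ψ = 0.458.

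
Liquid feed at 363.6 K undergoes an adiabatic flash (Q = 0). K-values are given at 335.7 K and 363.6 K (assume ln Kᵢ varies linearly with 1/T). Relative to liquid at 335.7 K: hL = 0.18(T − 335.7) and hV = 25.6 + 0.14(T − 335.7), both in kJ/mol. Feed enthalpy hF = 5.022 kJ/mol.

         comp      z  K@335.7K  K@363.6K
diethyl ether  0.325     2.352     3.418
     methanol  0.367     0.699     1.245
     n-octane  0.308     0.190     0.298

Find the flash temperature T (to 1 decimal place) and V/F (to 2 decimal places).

T = 339.1 K, V/F = 0.17

Adiabatic flash: solve Rachford–Rice at each trial T, then check hF = ψ·hV(T) + (1−ψ)·hL(T).
  T = 335.7 K: K = (2.352, 0.699, 0.190), RR gives ψ = 0.102, H_out = 2.619 kJ/mol
  T = 363.6 K: K = (3.418, 1.245, 0.298), RR gives ψ = 0.632, H_out = 20.498 kJ/mol
  T = 349.6 K: K = (2.855, 0.943, 0.240), RR gives ψ = 0.384, H_out = 12.117 kJ/mol
  T = 342.6 K: K = (2.594, 0.813, 0.214), RR gives ψ = 0.246, H_out = 7.479 kJ/mol
  T = 339.1 K: K = (2.470, 0.754, 0.202), RR gives ψ = 0.174, H_out = 5.055 kJ/mol
  T = 337.4 K: K = (2.410, 0.726, 0.196), RR gives ψ = 0.139, H_out = 3.848 kJ/mol
Linear interpolation between T = 337.4 (H_out = 3.848) and T = 339.1 (H_out = 5.055) on hF = 5.022 gives T ≈ 339.1 K, at which ψ = 0.17.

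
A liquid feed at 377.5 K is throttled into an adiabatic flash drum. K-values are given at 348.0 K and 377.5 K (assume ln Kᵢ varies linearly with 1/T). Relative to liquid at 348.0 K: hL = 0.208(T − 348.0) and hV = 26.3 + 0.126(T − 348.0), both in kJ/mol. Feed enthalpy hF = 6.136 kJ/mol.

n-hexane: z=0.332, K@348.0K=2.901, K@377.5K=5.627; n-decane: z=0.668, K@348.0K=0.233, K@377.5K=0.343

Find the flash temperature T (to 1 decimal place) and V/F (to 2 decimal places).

T = 355.5 K, V/F = 0.18

Adiabatic flash: solve Rachford–Rice at each trial T, then check hF = ψ·hV(T) + (1−ψ)·hL(T).
  T = 348.0 K: K = (2.901, 0.233), RR gives ψ = 0.081, H_out = 2.142 kJ/mol
  T = 377.5 K: K = (5.627, 0.343), RR gives ψ = 0.361, H_out = 14.756 kJ/mol
  T = 362.8 K: K = (4.100, 0.285), RR gives ψ = 0.249, H_out = 9.323 kJ/mol
  T = 355.4 K: K = (3.461, 0.258), RR gives ψ = 0.176, H_out = 6.066 kJ/mol
  T = 359.1 K: K = (3.770, 0.272), RR gives ψ = 0.215, H_out = 7.757 kJ/mol
  T = 357.2 K: K = (3.609, 0.265), RR gives ψ = 0.195, H_out = 6.907 kJ/mol
Linear interpolation between T = 355.4 (H_out = 6.066) and T = 357.2 (H_out = 6.907) on hF = 6.136 gives T ≈ 355.5 K, at which ψ = 0.18.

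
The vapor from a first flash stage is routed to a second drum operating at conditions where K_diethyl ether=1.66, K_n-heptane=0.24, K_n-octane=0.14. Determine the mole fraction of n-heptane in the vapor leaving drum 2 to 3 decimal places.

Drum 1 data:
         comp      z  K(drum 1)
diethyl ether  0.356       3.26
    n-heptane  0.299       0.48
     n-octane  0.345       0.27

Drum 1:
Rachford–Rice: g(ψ₁) = Σ zᵢ(Kᵢ−1)/(1+ψ₁(Kᵢ−1)) = 0.
g(0) = ΣzᵢKᵢ − 1 = 0.397 and g(1) = 1 − Σzᵢ/Kᵢ = -1.010, so a root lies in (0, 1).
Iterate (Newton) starting at ψ₁ = 0.5:
  ψ₁ = 0.500: g = -0.2290, g' = -1.004 → ψ₁ = 0.272
  ψ₁ = 0.272: g = 0.0029, g' = -1.093 → ψ₁ = 0.275
Converged at ψ₁ = 0.275.
Drum-1 compositions:
  diethyl ether: x = 0.220, y = 0.716
  n-heptane: x = 0.349, y = 0.167
  n-octane: x = 0.432, y = 0.117
Drum-2 feed = drum-1 vapor: z₂ = (0.7161, 0.1674, 0.1165).
Drum 2:
Iterate (Newton) starting at ψ₂ = 0.66:
  ψ₂ = 0.660: g = -0.1579, g' = -1.002 → ψ₂ = 0.502
  ψ₂ = 0.502: g = -0.0274, g' = -0.696 → ψ₂ = 0.463
  ψ₂ = 0.463: g = -0.0009, g' = -0.651 → ψ₂ = 0.462
Converged at ψ₂ = 0.462.
  diethyl ether: x = 0.549, y = 0.911
  n-heptane: x = 0.258, y = 0.062
  n-octane: x = 0.193, y = 0.027

y_n-heptane (drum 2) = 0.062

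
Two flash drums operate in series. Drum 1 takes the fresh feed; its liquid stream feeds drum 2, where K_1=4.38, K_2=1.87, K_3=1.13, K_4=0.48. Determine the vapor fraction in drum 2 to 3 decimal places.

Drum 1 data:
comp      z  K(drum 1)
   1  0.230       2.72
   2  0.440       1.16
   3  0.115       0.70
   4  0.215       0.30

V/F (drum 2) = 0.878

Drum 1:
Rachford–Rice: g(ψ₁) = Σ zᵢ(Kᵢ−1)/(1+ψ₁(Kᵢ−1)) = 0.
Feasibility: ΣzᵢKᵢ = 1.281, Σzᵢ/Kᵢ = 1.345 — both > 1, two phases present.
Newton–Raphson from ψ₁ = 0.67:
  ψ₁ = 0.670: g = -0.0792, g' = -0.546 → ψ₁ = 0.525
  ψ₁ = 0.525: g = -0.0060, g' = -0.475 → ψ₁ = 0.512
Converged at ψ₁ = 0.512.
Drum-1 compositions:
  1: x = 0.122, y = 0.333
  2: x = 0.407, y = 0.472
  3: x = 0.136, y = 0.095
  4: x = 0.335, y = 0.101
Drum-2 feed = drum-1 liquid: z₂ = (0.1223, 0.4067, 0.1359, 0.3352).
Drum 2:
Material balance + equilibrium reduce to Σ zᵢ(Kᵢ−1)/(1+ψ₂(Kᵢ−1)) = 0.
g(0) = ΣzᵢKᵢ − 1 = 0.610 and g(1) = 1 − Σzᵢ/Kᵢ = -0.064, so a root lies in (0, 1).
Newton–Raphson from ψ₂ = 0.37:
  ψ₂ = 0.370: g = 0.2523, g' = -0.593 → ψ₂ = 0.796
  ψ₂ = 0.796: g = 0.0399, g' = -0.476 → ψ₂ = 0.879
  ψ₂ = 0.879: g = -0.0008, g' = -0.497 → ψ₂ = 0.878
Converged at ψ₂ = 0.878.
  1: x = 0.031, y = 0.135
  2: x = 0.231, y = 0.431
  3: x = 0.122, y = 0.138
  4: x = 0.617, y = 0.296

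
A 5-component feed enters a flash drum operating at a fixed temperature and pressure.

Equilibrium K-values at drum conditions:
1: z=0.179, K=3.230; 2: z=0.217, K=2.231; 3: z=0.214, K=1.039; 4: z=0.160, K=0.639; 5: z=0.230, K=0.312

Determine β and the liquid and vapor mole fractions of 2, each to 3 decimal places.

Rachford–Rice: g(β) = Σ zᵢ(Kᵢ−1)/(1+β(Kᵢ−1)) = 0.
Check two-phase: ΣzᵢKᵢ = 1.459 > 1 and Σzᵢ/Kᵢ = 1.346 > 1, so g(0) = 0.459 > 0 and g(1) = -0.346 < 0.
Newton–Raphson from β = 0.5:
  β = 0.500: g = 0.0506, g' = -0.609 → β = 0.583
Converged at β = 0.583.
Compositions from xᵢ = zᵢ/(1+β(Kᵢ−1)), yᵢ = Kᵢxᵢ:
  1: x = 0.078, y = 0.251
  2: x = 0.126, y = 0.282
  3: x = 0.209, y = 0.217
  4: x = 0.203, y = 0.129
  5: x = 0.384, y = 0.120

β = 0.583, x_2 = 0.126, y_2 = 0.282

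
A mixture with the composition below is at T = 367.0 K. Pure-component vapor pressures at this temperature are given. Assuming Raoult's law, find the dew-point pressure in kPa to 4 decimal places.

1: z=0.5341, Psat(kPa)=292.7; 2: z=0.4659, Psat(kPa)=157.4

At the dew point ψ → 1, so Σzᵢ/Kᵢ = 1 with Kᵢ = Pᵢˢᵃᵗ/P ⇒ 1/P = Σzᵢ/Pᵢˢᵃᵗ.
1/P = 0.5341/292.7 + 0.4659/157.4 = 0.0047847 ⇒ P = 208.9991 kPa

Pdew = 208.9991 kPa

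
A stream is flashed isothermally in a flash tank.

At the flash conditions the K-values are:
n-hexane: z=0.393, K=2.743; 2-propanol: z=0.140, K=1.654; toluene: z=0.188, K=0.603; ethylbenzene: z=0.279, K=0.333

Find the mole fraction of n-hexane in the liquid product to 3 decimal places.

x_n-hexane = 0.194

Newton–Raphson from ψ = 0.5:
  ψ = 0.500: g = 0.0627, g' = -0.700 → ψ = 0.589
Converged at ψ = 0.589.
Compositions from xᵢ = zᵢ/(1+ψ(Kᵢ−1)), yᵢ = Kᵢxᵢ:
  n-hexane: x = 0.194, y = 0.532
  2-propanol: x = 0.101, y = 0.167
  toluene: x = 0.245, y = 0.148
  ethylbenzene: x = 0.460, y = 0.153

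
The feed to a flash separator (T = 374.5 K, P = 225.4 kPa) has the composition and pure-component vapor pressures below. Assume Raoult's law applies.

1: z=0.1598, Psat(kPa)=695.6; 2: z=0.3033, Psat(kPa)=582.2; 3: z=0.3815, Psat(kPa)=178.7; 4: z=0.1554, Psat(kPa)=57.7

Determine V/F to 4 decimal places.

V/F = 0.7422

Raoult's law: Kᵢ = Pᵢˢᵃᵗ/P = Pᵢˢᵃᵗ/225.4.
  K_1 = 695.6/225.4 = 3.086069, K_2 = 582.2/225.4 = 2.582964, K_3 = 178.7/225.4 = 0.792813, K_4 = 57.7/225.4 = 0.255989
Rachford–Rice: g(V/F) = Σ zᵢ(Kᵢ−1)/(1+V/F(Kᵢ−1)) = 0.
Check two-phase: ΣzᵢKᵢ = 1.6188 > 1 and Σzᵢ/Kᵢ = 1.2575 > 1, so g(0) = 0.6188 > 0 and g(1) = -0.2575 < 0.
Newton–Raphson from V/F = 0.41:
  V/F = 0.4100: g = 0.21808, g' = -0.6792 → V/F = 0.7311
  V/F = 0.7311: g = 0.00790, g' = -0.7087 → V/F = 0.7422
Converged at V/F = 0.7422.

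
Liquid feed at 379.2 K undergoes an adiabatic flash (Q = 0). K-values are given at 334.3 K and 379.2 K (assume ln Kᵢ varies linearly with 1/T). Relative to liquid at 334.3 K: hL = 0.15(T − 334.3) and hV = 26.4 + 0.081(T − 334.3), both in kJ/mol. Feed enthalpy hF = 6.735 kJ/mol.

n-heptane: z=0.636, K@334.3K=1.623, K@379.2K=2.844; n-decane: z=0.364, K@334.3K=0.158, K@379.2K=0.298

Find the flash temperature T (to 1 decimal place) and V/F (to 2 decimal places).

T = 337.4 K, V/F = 0.24

Adiabatic flash: solve Rachford–Rice at each trial T, then check hF = ψ·hV(T) + (1−ψ)·hL(T).
  T = 334.3 K: K = (1.623, 0.158), RR gives ψ = 0.171, H_out = 4.516 kJ/mol
  T = 379.2 K: K = (2.844, 0.298), RR gives ψ = 0.709, H_out = 23.246 kJ/mol
  T = 356.8 K: K = (2.188, 0.222), RR gives ψ = 0.511, H_out = 16.062 kJ/mol
  T = 345.6 K: K = (1.895, 0.188), RR gives ψ = 0.377, H_out = 11.348 kJ/mol
  T = 340.0 K: K = (1.757, 0.173), RR gives ψ = 0.288, H_out = 8.349 kJ/mol
  T = 337.1 K: K = (1.688, 0.165), RR gives ψ = 0.233, H_out = 6.523 kJ/mol
  T = 338.6 K: K = (1.724, 0.169), RR gives ψ = 0.262, H_out = 7.496 kJ/mol
Linear interpolation between T = 337.1 (H_out = 6.523) and T = 338.6 (H_out = 7.496) on hF = 6.735 gives T ≈ 337.4 K, at which ψ = 0.24.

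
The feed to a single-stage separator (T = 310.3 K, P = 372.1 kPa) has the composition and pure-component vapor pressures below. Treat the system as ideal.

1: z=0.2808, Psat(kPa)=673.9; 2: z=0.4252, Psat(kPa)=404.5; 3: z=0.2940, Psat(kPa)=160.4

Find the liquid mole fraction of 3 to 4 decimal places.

x_3 = 0.3716

Raoult's law: Kᵢ = Pᵢˢᵃᵗ/P = Pᵢˢᵃᵗ/372.1.
  K_1 = 673.9/372.1 = 1.811072, K_2 = 404.5/372.1 = 1.087073, K_3 = 160.4/372.1 = 0.431067
Rachford–Rice: g(β) = Σ zᵢ(Kᵢ−1)/(1+β(Kᵢ−1)) = 0.
Feasibility: ΣzᵢKᵢ = 1.0975, Σzᵢ/Kᵢ = 1.2282 — both > 1, two phases present.
Newton–Raphson from β = 0.5:
  β = 0.5000: g = -0.03625, g' = -0.2823 → β = 0.3716
  β = 0.3716: g = -0.00125, g' = -0.2651 → β = 0.3669
Converged at β = 0.3669.
Compositions from xᵢ = zᵢ/(1+β(Kᵢ−1)), yᵢ = Kᵢxᵢ:
  1: x = 0.2164, y = 0.3919
  2: x = 0.4120, y = 0.4479
  3: x = 0.3716, y = 0.1602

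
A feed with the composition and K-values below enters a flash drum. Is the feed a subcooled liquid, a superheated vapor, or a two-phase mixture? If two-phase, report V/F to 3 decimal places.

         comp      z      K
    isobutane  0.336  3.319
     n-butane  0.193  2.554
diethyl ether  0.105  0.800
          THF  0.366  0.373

two-phase, V/F = 0.709

ΣzᵢKᵢ = 1.829; Σzᵢ/Kᵢ = 1.289.
Both exceed 1, so a two-phase solution exists.
Rachford–Rice: g(ψ) = Σ zᵢ(Kᵢ−1)/(1+ψ(Kᵢ−1)) = 0.
Newton iteration, ψ⁰ = 0.34:
  ψ = 0.340: g = 0.3177, g' = -1.002 → ψ = 0.657
  ψ = 0.657: g = 0.0426, g' = -0.820 → ψ = 0.709
Converged at ψ = 0.709.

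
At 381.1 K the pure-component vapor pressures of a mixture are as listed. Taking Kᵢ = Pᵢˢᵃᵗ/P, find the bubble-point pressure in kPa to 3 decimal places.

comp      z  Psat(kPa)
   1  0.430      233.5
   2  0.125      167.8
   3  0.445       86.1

Pbub = 159.695 kPa

At the bubble point ψ → 0, so ΣzᵢKᵢ = 1 with Kᵢ = Pᵢˢᵃᵗ/P ⇒ P = ΣzᵢPᵢˢᵃᵗ.
P = 0.430·233.5 + 0.125·167.8 + 0.445·86.1 = 159.695 kPa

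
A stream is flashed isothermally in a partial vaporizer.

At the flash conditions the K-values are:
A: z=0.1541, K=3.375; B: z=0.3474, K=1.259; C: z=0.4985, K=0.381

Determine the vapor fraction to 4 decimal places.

Let ψ = V/F and solve Σ zᵢ(Kᵢ−1)/(1+ψ(Kᵢ−1)) = 0.
g(0) = ΣzᵢKᵢ − 1 = 0.1474 and g(1) = 1 − Σzᵢ/Kᵢ = -0.6300, so a root lies in (0, 1).
Iterate (Newton) starting at ψ = 0.5:
  ψ = 0.5000: g = -0.19991, g' = -0.6005 → ψ = 0.1671
  ψ = 0.1671: g = 0.00408, g' = -0.7045 → ψ = 0.1729
Converged at ψ = 0.1729.

ψ = 0.1729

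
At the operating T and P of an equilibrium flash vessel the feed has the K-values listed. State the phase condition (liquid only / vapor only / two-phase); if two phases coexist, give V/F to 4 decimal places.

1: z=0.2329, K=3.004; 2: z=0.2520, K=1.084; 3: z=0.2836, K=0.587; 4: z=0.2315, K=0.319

ΣzᵢKᵢ = 1.2131; Σzᵢ/Kᵢ = 1.5188.
Both exceed 1, so a two-phase solution exists.
Material balance + equilibrium reduce to Σ zᵢ(Kᵢ−1)/(1+ψ(Kᵢ−1)) = 0.
Iterate (Newton) starting at ψ = 0.5:
  ψ = 0.5000: g = -0.13321, g' = -0.5587 → ψ = 0.2616
  ψ = 0.2616: g = 0.00380, g' = -0.6241 → ψ = 0.2677
Converged at ψ = 0.2677.

two-phase, V/F = 0.2677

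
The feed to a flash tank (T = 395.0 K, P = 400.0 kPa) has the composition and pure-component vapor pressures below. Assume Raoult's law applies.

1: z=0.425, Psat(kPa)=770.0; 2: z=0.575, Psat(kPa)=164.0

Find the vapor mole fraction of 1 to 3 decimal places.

Raoult's law: Kᵢ = Pᵢˢᵃᵗ/P = Pᵢˢᵃᵗ/400.0.
  K_1 = 770.0/400.0 = 1.92500, K_2 = 164.0/400.0 = 0.41000
Binary case is linear: z₁(K₁−1)(1+ψ(K₂−1)) + z₂(K₂−1)(1+ψ(K₁−1)) = 0
⇒ ψ = [z₁(K₁−1)+z₂(K₂−1)] / [−(K₁−1)(K₂−1)] = 0.0539/0.5458 = 0.099
Compositions from xᵢ = zᵢ/(1+ψ(Kᵢ−1)), yᵢ = Kᵢxᵢ:
  1: x = 0.389, y = 0.750
  2: x = 0.611, y = 0.250

y_1 = 0.750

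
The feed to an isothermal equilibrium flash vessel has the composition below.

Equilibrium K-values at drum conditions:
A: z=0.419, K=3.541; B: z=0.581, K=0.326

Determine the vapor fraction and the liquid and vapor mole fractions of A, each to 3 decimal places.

ψ = 0.393, x_A = 0.210, y_A = 0.742

Let ψ = V/F and solve Σ zᵢ(Kᵢ−1)/(1+ψ(Kᵢ−1)) = 0.
Check two-phase: ΣzᵢKᵢ = 1.673 > 1 and Σzᵢ/Kᵢ = 1.901 > 1, so g(0) = 0.673 > 0 and g(1) = -0.901 < 0.
Binary case is linear: z₁(K₁−1)(1+ψ(K₂−1)) + z₂(K₂−1)(1+ψ(K₁−1)) = 0
⇒ ψ = [z₁(K₁−1)+z₂(K₂−1)] / [−(K₁−1)(K₂−1)] = 0.6731/1.7126 = 0.393
Compositions from xᵢ = zᵢ/(1+ψ(Kᵢ−1)), yᵢ = Kᵢxᵢ:
  A: x = 0.210, y = 0.742
  B: x = 0.790, y = 0.258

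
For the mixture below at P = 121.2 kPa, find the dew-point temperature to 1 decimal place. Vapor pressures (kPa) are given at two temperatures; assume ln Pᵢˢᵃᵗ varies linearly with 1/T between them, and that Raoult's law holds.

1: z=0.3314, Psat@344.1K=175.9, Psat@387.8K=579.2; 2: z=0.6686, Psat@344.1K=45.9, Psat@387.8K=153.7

Dew-point temperature: Σzᵢ·P/Pᵢˢᵃᵗ(T) = 1. Interpolate ln Pᵢˢᵃᵗ = aᵢ + bᵢ/T.
  T = 344.1 K: ΣzᵢP/Pᵢˢᵃᵗ = 1.9938
  T = 387.8 K: ΣzᵢP/Pᵢˢᵃᵗ = 0.5966
  T = 366.0 K: ΣzᵢP/Pᵢˢᵃᵗ = 1.0506
  T = 376.9 K: ΣzᵢP/Pᵢˢᵃᵗ = 0.7852
  T = 371.4 K: ΣzᵢP/Pᵢˢᵃᵗ = 0.9075
  T = 368.7 K: ΣzᵢP/Pᵢˢᵃᵗ = 0.9759
Interpolating between 366.0 K and 368.7 K gives T ≈ 367.8 K.

T = 367.8 K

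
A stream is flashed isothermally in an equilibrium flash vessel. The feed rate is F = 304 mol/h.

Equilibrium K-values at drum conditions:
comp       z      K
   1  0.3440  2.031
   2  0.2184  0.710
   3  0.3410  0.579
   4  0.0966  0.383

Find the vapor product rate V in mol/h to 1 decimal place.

Rachford–Rice: g(β) = Σ zᵢ(Kᵢ−1)/(1+β(Kᵢ−1)) = 0.
Check two-phase: ΣzᵢKᵢ = 1.0882 > 1 and Σzᵢ/Kᵢ = 1.3181 > 1, so g(0) = 0.0882 > 0 and g(1) = -0.3181 < 0.
Iterate (Newton) starting at β = 0.68:
  β = 0.6800: g = -0.17423, g' = -0.3827 → β = 0.2247
  β = 0.2247: g = -0.00755, g' = -0.3854 → β = 0.2051
  β = 0.2051: g = 0.00005, g' = -0.3905 → β = 0.2052
Converged at β = 0.2052.
Then V = β·F = 0.2052·304 = 62.4 mol/h and L = F − V = 241.6 mol/h.

V = 62.4 mol/h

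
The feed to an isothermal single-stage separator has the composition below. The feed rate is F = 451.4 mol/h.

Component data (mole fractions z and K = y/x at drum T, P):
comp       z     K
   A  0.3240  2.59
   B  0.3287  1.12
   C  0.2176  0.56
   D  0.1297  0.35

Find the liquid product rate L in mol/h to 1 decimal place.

Iterate (Newton) starting at ψ = 0.42:
  ψ = 0.4200: g = 0.11303, g' = -0.4658 → ψ = 0.6626
  ψ = 0.6626: g = 0.00416, g' = -0.4513 → ψ = 0.6719
  ψ = 0.6719: g = -0.00001, g' = -0.4531 → ψ = 0.6718
Converged at ψ = 0.6718.
Then V = ψ·F = 0.6718·451.4 = 303.3 mol/h and L = F − V = 148.1 mol/h.

L = 148.1 mol/h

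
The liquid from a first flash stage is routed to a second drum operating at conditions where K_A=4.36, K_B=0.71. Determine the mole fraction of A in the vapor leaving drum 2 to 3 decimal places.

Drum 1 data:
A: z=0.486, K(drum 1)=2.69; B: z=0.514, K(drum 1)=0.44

Drum 1:
Rachford–Rice: g(ψ₁) = Σ zᵢ(Kᵢ−1)/(1+ψ₁(Kᵢ−1)) = 0.
g(0) = ΣzᵢKᵢ − 1 = 0.533 and g(1) = 1 − Σzᵢ/Kᵢ = -0.349, so a root lies in (0, 1).
Binary case is linear: z₁(K₁−1)(1+ψ₁(K₂−1)) + z₂(K₂−1)(1+ψ₁(K₁−1)) = 0
⇒ ψ₁ = [z₁(K₁−1)+z₂(K₂−1)] / [−(K₁−1)(K₂−1)] = 0.5335/0.9464 = 0.564
Drum-1 compositions:
  A: x = 0.249, y = 0.670
  B: x = 0.751, y = 0.330
Drum-2 feed = drum-1 liquid: z₂ = (0.2489, 0.7511).
Drum 2:
Rachford–Rice: g(ψ₂) = Σ zᵢ(Kᵢ−1)/(1+ψ₂(Kᵢ−1)) = 0.
Check two-phase: ΣzᵢKᵢ = 1.618 > 1 and Σzᵢ/Kᵢ = 1.115 > 1, so g(0) = 0.618 > 0 and g(1) = -0.115 < 0.
Iterate (Newton) starting at ψ₂ = 0.51:
  ψ₂ = 0.510: g = 0.0525, g' = -0.469 → ψ₂ = 0.622
  ψ₂ = 0.622: g = 0.0048, g' = -0.388 → ψ₂ = 0.635
Converged at ψ₂ = 0.635.
  A: x = 0.079, y = 0.346
  B: x = 0.921, y = 0.654

y_A (drum 2) = 0.346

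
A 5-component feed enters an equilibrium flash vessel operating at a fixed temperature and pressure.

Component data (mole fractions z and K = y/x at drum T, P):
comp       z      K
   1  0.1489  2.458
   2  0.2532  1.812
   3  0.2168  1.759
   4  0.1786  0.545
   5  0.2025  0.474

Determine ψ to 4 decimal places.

Rachford–Rice: g(ψ) = Σ zᵢ(Kᵢ−1)/(1+ψ(Kᵢ−1)) = 0.
g(0) = ΣzᵢKᵢ − 1 = 0.3995 and g(1) = 1 − Σzᵢ/Kᵢ = -0.0785, so a root lies in (0, 1).
Iterate (Newton) starting at ψ = 0.5:
  ψ = 0.5000: g = 0.14135, g' = -0.4211 → ψ = 0.8357
  ψ = 0.8357: g = -0.00016, g' = -0.4450 → ψ = 0.8354
Converged at ψ = 0.8354.

ψ = 0.8354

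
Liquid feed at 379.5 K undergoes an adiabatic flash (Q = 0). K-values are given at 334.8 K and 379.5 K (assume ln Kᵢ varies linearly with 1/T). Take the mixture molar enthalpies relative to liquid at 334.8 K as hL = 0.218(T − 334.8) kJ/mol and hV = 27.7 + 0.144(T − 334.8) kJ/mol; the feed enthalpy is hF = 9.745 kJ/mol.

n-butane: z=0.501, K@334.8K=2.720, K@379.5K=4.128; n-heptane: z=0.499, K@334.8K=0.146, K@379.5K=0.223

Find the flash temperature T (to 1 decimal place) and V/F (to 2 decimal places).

Adiabatic flash: solve Rachford–Rice at each trial T, then check hF = ψ·hV(T) + (1−ψ)·hL(T).
  T = 334.8 K: K = (2.720, 0.146), RR gives ψ = 0.297, H_out = 8.214 kJ/mol
  T = 379.5 K: K = (4.128, 0.223), RR gives ψ = 0.485, H_out = 21.581 kJ/mol
  T = 357.1 K: K = (3.393, 0.183), RR gives ψ = 0.405, H_out = 15.400 kJ/mol
  T = 346.0 K: K = (3.050, 0.164), RR gives ψ = 0.356, H_out = 12.006 kJ/mol
  T = 340.4 K: K = (2.883, 0.155), RR gives ψ = 0.328, H_out = 10.166 kJ/mol
  T = 337.6 K: K = (2.801, 0.150), RR gives ψ = 0.313, H_out = 9.206 kJ/mol
  T = 339.0 K: K = (2.842, 0.153), RR gives ψ = 0.320, H_out = 9.690 kJ/mol
Linear interpolation between T = 339.0 (H_out = 9.690) and T = 340.4 (H_out = 10.166) on hF = 9.745 gives T ≈ 339.2 K, at which ψ = 0.32.

T = 339.2 K, V/F = 0.32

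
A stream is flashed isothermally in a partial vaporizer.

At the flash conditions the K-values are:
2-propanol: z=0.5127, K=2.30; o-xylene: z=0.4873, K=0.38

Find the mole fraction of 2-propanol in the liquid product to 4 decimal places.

Material balance + equilibrium reduce to Σ zᵢ(Kᵢ−1)/(1+V/F(Kᵢ−1)) = 0.
g(0) = ΣzᵢKᵢ − 1 = 0.3644 and g(1) = 1 − Σzᵢ/Kᵢ = -0.5053, so a root lies in (0, 1).
Binary case is linear: z₁(K₁−1)(1+V/F(K₂−1)) + z₂(K₂−1)(1+V/F(K₁−1)) = 0
⇒ V/F = [z₁(K₁−1)+z₂(K₂−1)] / [−(K₁−1)(K₂−1)] = 0.36438/0.80600 = 0.4521
Compositions from xᵢ = zᵢ/(1+V/F(Kᵢ−1)), yᵢ = Kᵢxᵢ:
  2-propanol: x = 0.3229, y = 0.7427
  o-xylene: x = 0.6771, y = 0.2573

x_2-propanol = 0.3229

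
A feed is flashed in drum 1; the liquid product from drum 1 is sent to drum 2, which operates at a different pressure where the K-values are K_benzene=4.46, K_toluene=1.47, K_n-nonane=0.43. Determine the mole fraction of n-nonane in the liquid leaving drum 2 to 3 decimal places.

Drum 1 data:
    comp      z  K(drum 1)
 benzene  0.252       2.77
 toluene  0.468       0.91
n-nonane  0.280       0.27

Drum 1:
Let ψ₁ = V/F and solve Σ zᵢ(Kᵢ−1)/(1+ψ₁(Kᵢ−1)) = 0.
Check two-phase: ΣzᵢKᵢ = 1.200 > 1 and Σzᵢ/Kᵢ = 1.642 > 1, so g(0) = 0.200 > 0 and g(1) = -0.642 < 0.
Iterate (Newton) starting at ψ₁ = 0.59:
  ψ₁ = 0.590: g = -0.1853, g' = -0.654 → ψ₁ = 0.306
  ψ₁ = 0.306: g = -0.0174, g' = -0.583 → ψ₁ = 0.277
Converged at ψ₁ = 0.277.
Drum-1 compositions:
  benzene: x = 0.169, y = 0.468
  toluene: x = 0.480, y = 0.437
  n-nonane: x = 0.351, y = 0.095
Drum-2 feed = drum-1 liquid: z₂ = (0.1691, 0.4800, 0.3509).
Drum 2:
Material balance + equilibrium reduce to Σ zᵢ(Kᵢ−1)/(1+ψ₂(Kᵢ−1)) = 0.
Check two-phase: ΣzᵢKᵢ = 1.611 > 1 and Σzᵢ/Kᵢ = 1.180 > 1, so g(0) = 0.611 > 0 and g(1) = -0.180 < 0.
Newton–Raphson from ψ₂ = 0.46:
  ψ₂ = 0.460: g = 0.1402, g' = -0.583 → ψ₂ = 0.701
  ψ₂ = 0.701: g = 0.0076, g' = -0.549 → ψ₂ = 0.714
Converged at ψ₂ = 0.714.
  benzene: x = 0.049, y = 0.217
  toluene: x = 0.359, y = 0.528
  n-nonane: x = 0.592, y = 0.255

x_n-nonane (drum 2) = 0.592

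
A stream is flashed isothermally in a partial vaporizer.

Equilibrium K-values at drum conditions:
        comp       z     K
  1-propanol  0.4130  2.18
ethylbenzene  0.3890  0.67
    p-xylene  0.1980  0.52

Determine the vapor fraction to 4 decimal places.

ψ = 0.5768

Rachford–Rice: g(ψ) = Σ zᵢ(Kᵢ−1)/(1+ψ(Kᵢ−1)) = 0.
Feasibility: ΣzᵢKᵢ = 1.2639, Σzᵢ/Kᵢ = 1.1508 — both > 1, two phases present.
Newton iteration, ψ⁰ = 0.5:
  ψ = 0.5000: g = 0.02771, g' = -0.3672 → ψ = 0.5755
  ψ = 0.5755: g = 0.00047, g' = -0.3556 → ψ = 0.5768
Converged at ψ = 0.5768.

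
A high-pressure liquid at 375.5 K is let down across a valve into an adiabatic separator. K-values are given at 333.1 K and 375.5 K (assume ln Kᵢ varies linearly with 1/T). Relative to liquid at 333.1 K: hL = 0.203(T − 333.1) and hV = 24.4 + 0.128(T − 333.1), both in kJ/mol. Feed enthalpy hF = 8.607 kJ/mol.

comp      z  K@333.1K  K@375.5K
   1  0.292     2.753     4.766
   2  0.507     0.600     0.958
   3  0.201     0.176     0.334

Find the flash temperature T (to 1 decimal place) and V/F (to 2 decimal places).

T = 342.4 K, V/F = 0.28

Adiabatic flash: solve Rachford–Rice at each trial T, then check hF = ψ·hV(T) + (1−ψ)·hL(T).
  T = 333.1 K: K = (2.753, 0.600, 0.176), RR gives ψ = 0.151, H_out = 3.677 kJ/mol
  T = 375.5 K: K = (4.766, 0.958, 0.334), RR gives ψ = 0.747, H_out = 24.459 kJ/mol
  T = 354.3 K: K = (3.682, 0.769, 0.247), RR gives ψ = 0.443, H_out = 14.418 kJ/mol
  T = 343.7 K: K = (3.198, 0.682, 0.210), RR gives ψ = 0.300, H_out = 9.240 kJ/mol
  T = 338.4 K: K = (2.971, 0.640, 0.192), RR gives ψ = 0.227, H_out = 6.530 kJ/mol
  T = 341.0 K: K = (3.081, 0.660, 0.201), RR gives ψ = 0.263, H_out = 7.874 kJ/mol
  T = 342.4 K: K = (3.142, 0.671, 0.205), RR gives ψ = 0.283, H_out = 8.585 kJ/mol
Linear interpolation between T = 342.4 (H_out = 8.585) and T = 343.7 (H_out = 9.240) on hF = 8.607 gives T ≈ 342.4 K, at which ψ = 0.28.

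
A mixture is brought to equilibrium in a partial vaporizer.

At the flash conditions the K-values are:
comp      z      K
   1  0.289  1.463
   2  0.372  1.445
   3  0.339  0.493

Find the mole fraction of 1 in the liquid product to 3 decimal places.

x_1 = 0.230

Material balance + equilibrium reduce to Σ zᵢ(Kᵢ−1)/(1+ψ(Kᵢ−1)) = 0.
g(0) = ΣzᵢKᵢ − 1 = 0.127 and g(1) = 1 − Σzᵢ/Kᵢ = -0.143, so a root lies in (0, 1).
Newton iteration, ψ⁰ = 0.5:
  ψ = 0.500: g = 0.0138, g' = -0.247 → ψ = 0.556
  ψ = 0.556: g = -0.0002, g' = -0.256 → ψ = 0.555
Converged at ψ = 0.555.
Compositions from xᵢ = zᵢ/(1+ψ(Kᵢ−1)), yᵢ = Kᵢxᵢ:
  1: x = 0.230, y = 0.336
  2: x = 0.298, y = 0.431
  3: x = 0.472, y = 0.233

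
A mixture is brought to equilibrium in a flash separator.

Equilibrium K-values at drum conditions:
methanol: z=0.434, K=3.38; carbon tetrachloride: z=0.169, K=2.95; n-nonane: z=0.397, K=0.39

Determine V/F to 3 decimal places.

V/F = 0.812

Newton–Raphson from V/F = 0.34:
  V/F = 0.340: g = 0.4636, g' = -1.219 → V/F = 0.720
  V/F = 0.720: g = 0.0855, g' = -0.915 → V/F = 0.814
  V/F = 0.814: g = -0.0019, g' = -0.964 → V/F = 0.812
Converged at V/F = 0.812.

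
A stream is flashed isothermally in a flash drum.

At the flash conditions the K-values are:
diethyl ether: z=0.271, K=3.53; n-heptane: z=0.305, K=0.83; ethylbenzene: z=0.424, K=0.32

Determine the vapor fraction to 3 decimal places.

ψ = 0.270

Rachford–Rice: g(ψ) = Σ zᵢ(Kᵢ−1)/(1+ψ(Kᵢ−1)) = 0.
g(0) = ΣzᵢKᵢ − 1 = 0.345 and g(1) = 1 − Σzᵢ/Kᵢ = -0.769, so a root lies in (0, 1).
Iterate (Newton) starting at ψ = 0.5:
  ψ = 0.500: g = -0.1908, g' = -0.799 → ψ = 0.261
  ψ = 0.261: g = 0.0081, g' = -0.929 → ψ = 0.270
Converged at ψ = 0.270.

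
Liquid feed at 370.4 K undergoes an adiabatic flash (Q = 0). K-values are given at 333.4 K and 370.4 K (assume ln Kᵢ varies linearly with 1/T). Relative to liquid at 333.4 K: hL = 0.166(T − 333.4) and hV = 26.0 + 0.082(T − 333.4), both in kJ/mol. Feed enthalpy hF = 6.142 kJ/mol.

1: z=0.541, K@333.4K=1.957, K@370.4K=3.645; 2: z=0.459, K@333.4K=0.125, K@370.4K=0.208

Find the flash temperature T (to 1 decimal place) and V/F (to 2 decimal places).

Adiabatic flash: solve Rachford–Rice at each trial T, then check hF = ψ·hV(T) + (1−ψ)·hL(T).
  T = 333.4 K: K = (1.957, 0.125), RR gives ψ = 0.139, H_out = 3.605 kJ/mol
  T = 370.4 K: K = (3.645, 0.208), RR gives ψ = 0.510, H_out = 17.807 kJ/mol
  T = 351.9 K: K = (2.715, 0.163), RR gives ψ = 0.379, H_out = 12.336 kJ/mol
  T = 342.6 K: K = (2.313, 0.143), RR gives ψ = 0.282, H_out = 8.641 kJ/mol
  T = 338.0 K: K = (2.130, 0.134), RR gives ψ = 0.219, H_out = 6.361 kJ/mol
  T = 335.7 K: K = (2.042, 0.129), RR gives ψ = 0.181, H_out = 5.054 kJ/mol
Linear interpolation between T = 335.7 (H_out = 5.054) and T = 338.0 (H_out = 6.361) on hF = 6.142 gives T ≈ 337.6 K, at which ψ = 0.21.

T = 337.6 K, V/F = 0.21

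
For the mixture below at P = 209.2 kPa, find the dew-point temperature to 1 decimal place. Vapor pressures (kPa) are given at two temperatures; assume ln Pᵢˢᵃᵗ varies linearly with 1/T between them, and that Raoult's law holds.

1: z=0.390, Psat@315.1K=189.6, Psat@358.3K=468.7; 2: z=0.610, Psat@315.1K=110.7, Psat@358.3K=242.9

Dew-point temperature: Σzᵢ·P/Pᵢˢᵃᵗ(T) = 1. Interpolate ln Pᵢˢᵃᵗ = aᵢ + bᵢ/T.
  T = 315.1 K: ΣzᵢP/Pᵢˢᵃᵗ = 1.5831
  T = 358.3 K: ΣzᵢP/Pᵢˢᵃᵗ = 0.6994
  T = 336.7 K: ΣzᵢP/Pᵢˢᵃᵗ = 1.0247
  T = 347.5 K: ΣzᵢP/Pᵢˢᵃᵗ = 0.8415
  T = 342.1 K: ΣzᵢP/Pᵢˢᵃᵗ = 0.9272
  T = 339.4 K: ΣzᵢP/Pᵢˢᵃᵗ = 0.9743
Interpolating between 336.7 K and 339.4 K gives T ≈ 338.0 K.

T = 338.0 K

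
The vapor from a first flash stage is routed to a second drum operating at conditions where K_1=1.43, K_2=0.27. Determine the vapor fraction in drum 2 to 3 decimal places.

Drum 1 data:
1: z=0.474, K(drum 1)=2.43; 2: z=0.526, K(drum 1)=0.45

Drum 1:
Let ψ₁ = V/F and solve Σ zᵢ(Kᵢ−1)/(1+ψ₁(Kᵢ−1)) = 0.
Check two-phase: ΣzᵢKᵢ = 1.389 > 1 and Σzᵢ/Kᵢ = 1.364 > 1, so g(0) = 0.389 > 0 and g(1) = -0.364 < 0.
Binary case is linear: z₁(K₁−1)(1+ψ₁(K₂−1)) + z₂(K₂−1)(1+ψ₁(K₁−1)) = 0
⇒ ψ₁ = [z₁(K₁−1)+z₂(K₂−1)] / [−(K₁−1)(K₂−1)] = 0.3885/0.7865 = 0.494
Drum-1 compositions:
  1: x = 0.278, y = 0.675
  2: x = 0.722, y = 0.325
Drum-2 feed = drum-1 vapor: z₂ = (0.6750, 0.3250).
Drum 2:
Rachford–Rice: g(ψ₂) = Σ zᵢ(Kᵢ−1)/(1+ψ₂(Kᵢ−1)) = 0.
Feasibility: ΣzᵢKᵢ = 1.053, Σzᵢ/Kᵢ = 1.676 — both > 1, two phases present.
Binary case is linear: z₁(K₁−1)(1+ψ₂(K₂−1)) + z₂(K₂−1)(1+ψ₂(K₁−1)) = 0
⇒ ψ₂ = [z₁(K₁−1)+z₂(K₂−1)] / [−(K₁−1)(K₂−1)] = 0.0530/0.3139 = 0.169
  1: x = 0.629, y = 0.900
  2: x = 0.371, y = 0.100

V/F (drum 2) = 0.169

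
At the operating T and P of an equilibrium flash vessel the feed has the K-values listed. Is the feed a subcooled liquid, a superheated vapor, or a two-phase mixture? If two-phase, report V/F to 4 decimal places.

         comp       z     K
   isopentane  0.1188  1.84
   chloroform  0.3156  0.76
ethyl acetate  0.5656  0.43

subcooled liquid

ΣzᵢKᵢ = 0.7017; Σzᵢ/Kᵢ = 1.7952.
Since ΣzᵢKᵢ < 1 the mixture is below its bubble point — single liquid phase.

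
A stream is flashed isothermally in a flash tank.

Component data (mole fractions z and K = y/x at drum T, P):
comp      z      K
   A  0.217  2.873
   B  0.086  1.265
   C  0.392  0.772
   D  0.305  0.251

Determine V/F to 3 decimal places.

V/F = 0.135

Rachford–Rice: g(V/F) = Σ zᵢ(Kᵢ−1)/(1+V/F(Kᵢ−1)) = 0.
Feasibility: ΣzᵢKᵢ = 1.111, Σzᵢ/Kᵢ = 1.866 — both > 1, two phases present.
Iterate (Newton) starting at V/F = 0.5:
  V/F = 0.500: g = -0.2361, g' = -0.671 → V/F = 0.148
  V/F = 0.148: g = -0.0094, g' = -0.710 → V/F = 0.135
Converged at V/F = 0.135.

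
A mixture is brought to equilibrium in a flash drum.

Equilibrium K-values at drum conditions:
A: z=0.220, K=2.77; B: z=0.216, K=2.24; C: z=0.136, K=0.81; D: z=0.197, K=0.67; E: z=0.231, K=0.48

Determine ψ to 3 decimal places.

Rachford–Rice: g(ψ) = Σ zᵢ(Kᵢ−1)/(1+ψ(Kᵢ−1)) = 0.
Feasibility: ΣzᵢKᵢ = 1.446, Σzᵢ/Kᵢ = 1.119 — both > 1, two phases present.
Newton–Raphson from ψ = 0.5:
  ψ = 0.500: g = 0.1032, g' = -0.471 → ψ = 0.719
  ψ = 0.719: g = 0.0060, g' = -0.429 → ψ = 0.733
Converged at ψ = 0.733.

ψ = 0.733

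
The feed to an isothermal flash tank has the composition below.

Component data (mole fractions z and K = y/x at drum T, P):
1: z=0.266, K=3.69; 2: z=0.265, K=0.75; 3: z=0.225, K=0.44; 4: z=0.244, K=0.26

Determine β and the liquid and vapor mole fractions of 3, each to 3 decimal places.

Rachford–Rice: g(β) = Σ zᵢ(Kᵢ−1)/(1+β(Kᵢ−1)) = 0.
Feasibility: ΣzᵢKᵢ = 1.343, Σzᵢ/Kᵢ = 1.875 — both > 1, two phases present.
Iterate (Newton) starting at β = 0.5:
  β = 0.500: g = -0.2322, g' = -0.844 → β = 0.225
  β = 0.225: g = 0.0147, g' = -1.050 → β = 0.239
Converged at β = 0.239.
Compositions from xᵢ = zᵢ/(1+β(Kᵢ−1)), yᵢ = Kᵢxᵢ:
  1: x = 0.162, y = 0.597
  2: x = 0.282, y = 0.211
  3: x = 0.260, y = 0.114
  4: x = 0.296, y = 0.077

β = 0.239, x_3 = 0.260, y_3 = 0.114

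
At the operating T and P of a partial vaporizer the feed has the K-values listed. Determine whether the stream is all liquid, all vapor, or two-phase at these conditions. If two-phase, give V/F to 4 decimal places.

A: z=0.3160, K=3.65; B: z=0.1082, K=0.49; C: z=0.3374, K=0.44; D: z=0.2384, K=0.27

ΣzᵢKᵢ = 1.4192; Σzᵢ/Kᵢ = 1.9572.
Both exceed 1, so a two-phase solution exists.
Material balance + equilibrium reduce to Σ zᵢ(Kᵢ−1)/(1+ψ(Kᵢ−1)) = 0.
Iterate (Newton) starting at ψ = 0.5:
  ψ = 0.5000: g = -0.25039, g' = -0.9804 → ψ = 0.2446
  ψ = 0.2446: g = 0.01422, g' = -1.1840 → ψ = 0.2566
  ψ = 0.2566: g = 0.00015, g' = -1.1601 → ψ = 0.2567
Converged at ψ = 0.2567.

two-phase, V/F = 0.2567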